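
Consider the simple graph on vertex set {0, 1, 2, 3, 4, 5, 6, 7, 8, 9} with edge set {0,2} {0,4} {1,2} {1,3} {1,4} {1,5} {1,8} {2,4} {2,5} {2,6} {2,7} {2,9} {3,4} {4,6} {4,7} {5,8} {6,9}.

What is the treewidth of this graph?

2

A width-2 tree decomposition is:
Bags: B1 = {1, 2, 4}  B2 = {1, 3, 4}  B3 = {0, 2, 4}  B4 = {1, 2, 5}  B5 = {2, 4, 6}  B6 = {1, 5, 8}  B7 = {2, 6, 9}  B8 = {2, 4, 7}
Tree: B1–B2, B1–B3, B1–B4, B1–B5, B4–B6, B5–B7, B5–B8
Each bag holds 3 vertices, so the decomposition has width 2, which upper-bounds the treewidth. On the other hand G contains the 3-clique {1, 5, 8}. A clique must lie in a single bag of any decomposition, so no decomposition can have width below 2. Therefore the treewidth is 2.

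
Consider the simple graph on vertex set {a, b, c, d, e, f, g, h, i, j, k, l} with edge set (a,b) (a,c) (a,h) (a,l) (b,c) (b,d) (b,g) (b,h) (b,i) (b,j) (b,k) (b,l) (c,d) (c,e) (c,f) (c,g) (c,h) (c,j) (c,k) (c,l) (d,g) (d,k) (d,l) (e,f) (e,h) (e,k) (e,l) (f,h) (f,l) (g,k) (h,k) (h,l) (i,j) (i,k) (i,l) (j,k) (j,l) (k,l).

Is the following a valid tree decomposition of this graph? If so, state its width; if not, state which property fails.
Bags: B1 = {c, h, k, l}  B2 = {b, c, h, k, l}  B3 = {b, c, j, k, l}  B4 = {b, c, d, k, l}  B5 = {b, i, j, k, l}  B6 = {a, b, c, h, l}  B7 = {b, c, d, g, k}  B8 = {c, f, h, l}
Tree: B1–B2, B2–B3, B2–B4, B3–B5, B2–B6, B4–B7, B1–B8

A tree decomposition must satisfy three properties: every vertex lies in some bag; for every edge, both endpoints lie together in some bag; and for every vertex, the bags containing it form a connected subtree. Here vertex e appears in no bag, so the decomposition is invalid.

No — vertex e appears in no bag.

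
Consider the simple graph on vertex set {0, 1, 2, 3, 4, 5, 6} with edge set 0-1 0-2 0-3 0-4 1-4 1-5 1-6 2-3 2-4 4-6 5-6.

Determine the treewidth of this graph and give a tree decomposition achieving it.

The largest bag has 3 vertices, giving width 2; this decomposition certifies tw(G) ≤ 2. Conversely, {0, 1, 4} is a clique of size 3, and the vertices of any clique must share a bag in every tree decomposition; so some bag has ≥ 3 vertices and tw(G) ≥ 2. Combining the bounds, tw(G) = 2.

Treewidth 2.
One optimal decomposition is:
Bags: B1 = {1, 4, 6}  B2 = {0, 1, 4}  B3 = {1, 5, 6}  B4 = {0, 2, 4}  B5 = {0, 2, 3}
Tree: B1–B2, B1–B3, B2–B4, B4–B5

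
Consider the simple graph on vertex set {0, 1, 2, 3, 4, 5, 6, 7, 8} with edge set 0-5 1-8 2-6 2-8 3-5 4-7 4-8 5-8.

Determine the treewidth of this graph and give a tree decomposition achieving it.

Treewidth 1.
One optimal decomposition is:
Bags: B1 = {3, 5}  B2 = {5, 8}  B3 = {0, 5}  B4 = {2, 8}  B5 = {4, 8}  B6 = {1, 8}  B7 = {4, 7}  B8 = {2, 6}
Tree: B1–B2, B1–B3, B2–B4, B2–B5, B4–B6, B5–B7, B4–B8

The largest bag has 2 vertices, giving width 1; this decomposition certifies tw(G) ≤ 1. Any graph with an edge has treewidth ≥ 1, and G has the edge 3–5. The upper and lower bounds meet at 1, so that is the treewidth.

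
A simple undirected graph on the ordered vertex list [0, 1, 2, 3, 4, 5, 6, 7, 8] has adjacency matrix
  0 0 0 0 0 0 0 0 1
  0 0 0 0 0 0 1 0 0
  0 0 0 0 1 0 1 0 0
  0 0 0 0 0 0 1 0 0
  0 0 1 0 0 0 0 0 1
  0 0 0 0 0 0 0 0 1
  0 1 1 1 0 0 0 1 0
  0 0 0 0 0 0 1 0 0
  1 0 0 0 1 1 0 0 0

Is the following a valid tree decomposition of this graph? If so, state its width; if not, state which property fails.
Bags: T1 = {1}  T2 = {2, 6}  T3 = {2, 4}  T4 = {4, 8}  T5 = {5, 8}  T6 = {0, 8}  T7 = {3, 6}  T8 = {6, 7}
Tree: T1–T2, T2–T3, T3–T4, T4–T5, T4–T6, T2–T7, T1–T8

A tree decomposition must satisfy three properties: every vertex lies in some bag; for every edge, both endpoints lie together in some bag; and for every vertex, the bags containing it form a connected subtree. Here edge (6,1) lies in no bag, so the decomposition is invalid.

No — edge (6,1) lies in no bag.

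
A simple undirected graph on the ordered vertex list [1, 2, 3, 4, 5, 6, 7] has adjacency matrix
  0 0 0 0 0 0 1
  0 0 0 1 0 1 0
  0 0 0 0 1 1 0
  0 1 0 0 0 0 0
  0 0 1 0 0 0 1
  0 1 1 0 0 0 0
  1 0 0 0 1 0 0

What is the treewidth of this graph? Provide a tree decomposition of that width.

Treewidth 1.
Bags: B1 = {2, 4}  B2 = {2, 6}  B3 = {3, 6}  B4 = {3, 5}  B5 = {5, 7}  B6 = {1, 7}
Tree: B1–B2, B2–B3, B3–B4, B4–B5, B5–B6

Each bag holds 2 vertices, so the decomposition has width 1, which upper-bounds the treewidth. Any graph with an edge has treewidth ≥ 1, and G has the edge 4–2. Combining the bounds, tw(G) = 1.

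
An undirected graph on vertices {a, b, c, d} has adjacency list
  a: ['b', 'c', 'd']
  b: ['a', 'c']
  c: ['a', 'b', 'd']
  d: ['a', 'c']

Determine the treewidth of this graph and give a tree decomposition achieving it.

Treewidth 2.
One optimal decomposition is:
Bags: B1 = {a, b, c}  B2 = {a, c, d}
Tree: B1–B2

The largest bag has 3 vertices, giving width 2; this decomposition certifies tw(G) ≤ 2. For the lower bound, the 3 vertices {a, c, d} are pairwise adjacent, and any tree decomposition puts a clique entirely inside one bag — forcing width ≥ 2. Combining the bounds, tw(G) = 2.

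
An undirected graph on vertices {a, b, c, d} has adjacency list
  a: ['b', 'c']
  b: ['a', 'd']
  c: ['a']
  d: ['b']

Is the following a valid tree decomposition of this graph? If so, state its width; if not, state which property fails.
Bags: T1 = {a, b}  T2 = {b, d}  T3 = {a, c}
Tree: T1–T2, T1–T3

Vertex coverage: the bags together contain {a, b, c, d}, the full vertex set. Edge coverage: each edge of G has both endpoints in at least one bag. Running intersection: for every vertex, the bags containing it form a connected subtree. All three properties hold, so this is a valid tree decomposition of width max|bag| − 1 = 1, and hence tw(G) ≤ 1.

Yes; width 1.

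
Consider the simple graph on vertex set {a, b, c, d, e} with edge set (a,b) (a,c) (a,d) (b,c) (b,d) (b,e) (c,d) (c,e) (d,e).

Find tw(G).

3

A width-3 tree decomposition is:
Bags: B1 = {b, c, d, e}  B2 = {a, b, c, d}
Tree: B1–B2
Every bag has size at most 4, so the width is 4 − 1 = 3 and tw(G) ≤ 3. On the other hand G contains the 4-clique {b, c, d, e}. A clique must lie in a single bag of any decomposition, so no decomposition can have width below 3. Therefore the treewidth is 3.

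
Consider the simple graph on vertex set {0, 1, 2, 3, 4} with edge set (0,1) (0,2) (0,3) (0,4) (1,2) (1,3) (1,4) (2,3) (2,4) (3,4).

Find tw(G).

4

A width-4 tree decomposition is:
Bags: B1 = {0, 1, 2, 3, 4}
Tree: (single bag)
A single bag containing all 5 vertices is trivially a valid decomposition of width 4. Conversely, {0, 1, 2, 3, 4} is a clique of size 5, and the vertices of any clique must share a bag in every tree decomposition; so some bag has ≥ 5 vertices and tw(G) ≥ 4. Therefore the treewidth is 4.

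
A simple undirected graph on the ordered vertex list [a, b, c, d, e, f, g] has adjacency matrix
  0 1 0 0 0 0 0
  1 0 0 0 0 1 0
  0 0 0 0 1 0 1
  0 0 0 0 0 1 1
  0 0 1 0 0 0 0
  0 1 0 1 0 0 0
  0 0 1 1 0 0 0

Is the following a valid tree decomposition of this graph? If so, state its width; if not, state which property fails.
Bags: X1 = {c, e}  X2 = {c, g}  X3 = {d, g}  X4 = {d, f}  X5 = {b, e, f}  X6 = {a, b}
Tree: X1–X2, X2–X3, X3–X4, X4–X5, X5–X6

No — bags containing vertex e are not connected in the tree.

A tree decomposition must satisfy three properties: every vertex lies in some bag; for every edge, both endpoints lie together in some bag; and for every vertex, the bags containing it form a connected subtree. Here bags containing vertex e are not connected in the tree, so the decomposition is invalid.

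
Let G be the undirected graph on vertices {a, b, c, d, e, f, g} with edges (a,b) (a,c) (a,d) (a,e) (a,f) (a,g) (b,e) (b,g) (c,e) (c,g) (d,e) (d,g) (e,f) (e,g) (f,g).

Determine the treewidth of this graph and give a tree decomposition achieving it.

Each bag holds 4 vertices, so the decomposition has width 3, which upper-bounds the treewidth. Conversely, {a, d, e, g} is a clique of size 4, and the vertices of any clique must share a bag in every tree decomposition; so some bag has ≥ 4 vertices and tw(G) ≥ 3. Combining the bounds, tw(G) = 3.

Treewidth 3.
Bags: B1 = {a, d, e, g}  B2 = {a, e, f, g}  B3 = {a, c, e, g}  B4 = {a, b, e, g}
Tree: B1–B2, B2–B3, B3–B4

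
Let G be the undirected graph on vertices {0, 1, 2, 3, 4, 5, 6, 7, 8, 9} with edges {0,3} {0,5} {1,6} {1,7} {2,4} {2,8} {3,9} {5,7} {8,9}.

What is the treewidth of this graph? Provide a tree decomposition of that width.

Each bag holds 2 vertices, so the decomposition has width 1, which upper-bounds the treewidth. Any graph with an edge has treewidth ≥ 1, and G has the edge 6–1. The upper and lower bounds meet at 1, so that is the treewidth.

Treewidth 1.
One such decomposition:
Bags: B1 = {1, 6}  B2 = {1, 7}  B3 = {5, 7}  B4 = {0, 5}  B5 = {0, 3}  B6 = {3, 9}  B7 = {8, 9}  B8 = {2, 8}  B9 = {2, 4}
Tree: B1–B2, B2–B3, B3–B4, B4–B5, B5–B6, B6–B7, B7–B8, B8–B9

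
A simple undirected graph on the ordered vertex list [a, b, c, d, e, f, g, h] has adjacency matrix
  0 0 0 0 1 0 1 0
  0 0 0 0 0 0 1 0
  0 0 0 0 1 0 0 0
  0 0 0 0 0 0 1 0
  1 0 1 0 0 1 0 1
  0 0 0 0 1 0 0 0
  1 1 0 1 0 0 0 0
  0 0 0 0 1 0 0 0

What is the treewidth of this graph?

1

A width-1 tree decomposition is:
Bags: B1 = {a, e}  B2 = {e, h}  B3 = {c, e}  B4 = {a, g}  B5 = {d, g}  B6 = {e, f}  B7 = {b, g}
Tree: B1–B2, B1–B3, B1–B4, B4–B5, B2–B6, B4–B7
Every bag has size at most 2, so the width is 2 − 1 = 1 and tw(G) ≤ 1. Any graph with an edge has treewidth ≥ 1, and G has the edge e–a. Therefore the treewidth is 1.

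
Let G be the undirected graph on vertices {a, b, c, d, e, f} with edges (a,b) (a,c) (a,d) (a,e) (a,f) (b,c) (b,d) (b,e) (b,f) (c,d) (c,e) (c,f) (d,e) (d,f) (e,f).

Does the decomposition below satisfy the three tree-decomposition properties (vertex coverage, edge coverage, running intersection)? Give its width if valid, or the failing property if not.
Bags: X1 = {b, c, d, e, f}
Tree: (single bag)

A tree decomposition must satisfy three properties: every vertex lies in some bag; for every edge, both endpoints lie together in some bag; and for every vertex, the bags containing it form a connected subtree. Here vertex a appears in no bag, so the decomposition is invalid.

No — vertex a appears in no bag.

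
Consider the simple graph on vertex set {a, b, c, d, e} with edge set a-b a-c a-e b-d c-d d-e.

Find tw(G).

A width-2 tree decomposition is:
Bags: B1 = {a, b, d}  B2 = {a, c, d}  B3 = {a, d, e}
Tree: B1–B2, B2–B3
Each bag holds 3 vertices, so the decomposition has width 2, which upper-bounds the treewidth. For the lower bound, G contains the cycle a–b–d–c–a, so G is not a forest; only forests have treewidth ≤ 1, hence tw(G) ≥ 2. Therefore the treewidth is 2.

2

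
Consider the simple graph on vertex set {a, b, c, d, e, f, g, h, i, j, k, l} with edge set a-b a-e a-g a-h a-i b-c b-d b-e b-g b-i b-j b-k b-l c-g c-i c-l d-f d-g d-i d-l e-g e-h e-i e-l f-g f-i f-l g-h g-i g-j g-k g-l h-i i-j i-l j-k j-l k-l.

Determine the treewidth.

A width-4 tree decomposition is:
Bags: B1 = {b, e, g, i, l}  B2 = {b, g, i, j, l}  B3 = {b, d, g, i, l}  B4 = {b, g, j, k, l}  B5 = {a, b, e, g, i}  B6 = {d, f, g, i, l}  B7 = {a, e, g, h, i}  B8 = {b, c, g, i, l}
Tree: B1–B2, B2–B3, B2–B4, B1–B5, B3–B6, B5–B7, B2–B8
Each bag holds 5 vertices, so the decomposition has width 4, which upper-bounds the treewidth. Conversely, {b, g, j, k, l} is a clique of size 5, and the vertices of any clique must share a bag in every tree decomposition; so some bag has ≥ 5 vertices and tw(G) ≥ 4. Therefore the treewidth is 4.

4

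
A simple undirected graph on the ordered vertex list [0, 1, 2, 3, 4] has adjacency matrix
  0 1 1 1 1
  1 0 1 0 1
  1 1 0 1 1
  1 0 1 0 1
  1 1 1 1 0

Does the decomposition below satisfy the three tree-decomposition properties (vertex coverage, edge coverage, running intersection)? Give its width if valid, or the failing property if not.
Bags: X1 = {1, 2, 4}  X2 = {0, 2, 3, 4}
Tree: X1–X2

No — edge (0,1) lies in no bag.

A tree decomposition must satisfy three properties: every vertex lies in some bag; for every edge, both endpoints lie together in some bag; and for every vertex, the bags containing it form a connected subtree. Here edge (0,1) lies in no bag, so the decomposition is invalid.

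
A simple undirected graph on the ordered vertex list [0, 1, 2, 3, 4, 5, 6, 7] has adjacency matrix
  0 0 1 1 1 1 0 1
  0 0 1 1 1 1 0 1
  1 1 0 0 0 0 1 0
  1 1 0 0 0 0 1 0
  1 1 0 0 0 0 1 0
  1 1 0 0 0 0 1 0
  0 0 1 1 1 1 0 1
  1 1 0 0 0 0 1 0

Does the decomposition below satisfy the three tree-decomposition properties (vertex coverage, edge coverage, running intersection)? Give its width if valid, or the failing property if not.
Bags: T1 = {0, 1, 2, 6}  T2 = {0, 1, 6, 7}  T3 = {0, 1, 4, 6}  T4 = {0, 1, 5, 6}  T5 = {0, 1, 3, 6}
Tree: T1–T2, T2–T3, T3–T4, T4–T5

Yes; width 3.

Every vertex of G appears in some bag (union = {0, 1, 2, 3, 4, 5, 6, 7}); every edge is covered by a bag; and for each vertex v the set of bags containing v is connected in the bag tree. The decomposition is therefore valid. The largest bag has 4 vertices, so the width is 3.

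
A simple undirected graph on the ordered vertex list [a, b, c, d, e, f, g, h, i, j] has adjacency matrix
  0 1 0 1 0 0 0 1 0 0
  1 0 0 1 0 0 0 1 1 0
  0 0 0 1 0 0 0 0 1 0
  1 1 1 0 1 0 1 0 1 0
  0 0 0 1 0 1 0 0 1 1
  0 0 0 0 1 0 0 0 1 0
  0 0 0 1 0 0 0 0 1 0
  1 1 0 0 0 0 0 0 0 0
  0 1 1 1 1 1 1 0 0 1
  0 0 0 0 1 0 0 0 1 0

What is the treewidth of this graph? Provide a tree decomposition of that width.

Treewidth 2.
One such decomposition:
Bags: B1 = {b, d, i}  B2 = {a, b, d}  B3 = {d, e, i}  B4 = {c, d, i}  B5 = {e, i, j}  B6 = {d, g, i}  B7 = {a, b, h}  B8 = {e, f, i}
Tree: B1–B2, B1–B3, B1–B4, B3–B5, B3–B6, B2–B7, B3–B8

The largest bag has 3 vertices, giving width 2; this decomposition certifies tw(G) ≤ 2. On the other hand G contains the 3-clique {a, b, h}. A clique must lie in a single bag of any decomposition, so no decomposition can have width below 2. Therefore the treewidth is 2.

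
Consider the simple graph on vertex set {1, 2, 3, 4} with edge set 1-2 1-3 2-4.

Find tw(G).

A width-1 tree decomposition is:
Bags: B1 = {2, 4}  B2 = {1, 2}  B3 = {1, 3}
Tree: B1–B2, B2–B3
Every bag has size at most 2, so the width is 2 − 1 = 1 and tw(G) ≤ 1. G has an edge, so its treewidth is at least 1. Hence tw(G) = 1 exactly.

1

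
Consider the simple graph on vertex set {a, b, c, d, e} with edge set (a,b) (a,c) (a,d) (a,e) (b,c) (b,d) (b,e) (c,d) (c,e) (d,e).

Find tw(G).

A width-4 tree decomposition is:
Bags: B1 = {a, b, c, d, e}
Tree: (single bag)
With just one bag of size 5, the width is 5 − 1 = 4, so tw(G) ≤ 4. Conversely, {a, b, c, d, e} is a clique of size 5, and the vertices of any clique must share a bag in every tree decomposition; so some bag has ≥ 5 vertices and tw(G) ≥ 4. Therefore the treewidth is 4.

4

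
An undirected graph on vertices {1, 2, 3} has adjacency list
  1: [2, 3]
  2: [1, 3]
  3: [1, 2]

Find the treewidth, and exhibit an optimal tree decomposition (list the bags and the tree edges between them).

Treewidth 2.
One optimal decomposition is:
Bags: B1 = {1, 2, 3}
Tree: (single bag)

A single bag containing all 3 vertices is trivially a valid decomposition of width 2. Conversely, {1, 2, 3} is a clique of size 3, and the vertices of any clique must share a bag in every tree decomposition; so some bag has ≥ 3 vertices and tw(G) ≥ 2. Combining the bounds, tw(G) = 2.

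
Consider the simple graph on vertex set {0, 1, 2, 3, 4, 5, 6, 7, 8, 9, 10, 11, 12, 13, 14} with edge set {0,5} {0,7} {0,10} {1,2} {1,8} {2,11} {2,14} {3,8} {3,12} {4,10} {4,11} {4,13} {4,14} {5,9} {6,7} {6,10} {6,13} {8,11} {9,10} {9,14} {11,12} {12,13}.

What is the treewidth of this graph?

A width-3 tree decomposition is:
Bags: B1 = {1, 2, 3, 8}  B2 = {2, 3, 8, 11}  B3 = {2, 3, 11, 12}  B4 = {2, 11, 12, 14}  B5 = {4, 11, 12, 14}  B6 = {4, 12, 13, 14}  B7 = {4, 9, 13, 14}  B8 = {4, 9, 10, 13}  B9 = {6, 9, 10, 13}  B10 = {5, 6, 9, 10}  B11 = {0, 5, 6, 10}  B12 = {0, 5, 6, 7}
Tree: B1–B2, B2–B3, B3–B4, B4–B5, B5–B6, B6–B7, B7–B8, B8–B9, B9–B10, B10–B11, B11–B12
The largest bag has 4 vertices, giving width 3; this decomposition certifies tw(G) ≤ 3. For the lower bound: the 4 vertex sets {1,3,8}, {2}, {11}, {4,12,13,14} are disjoint, each induces a connected subgraph, and every pair is joined by at least one edge of G. Contracting each set to a single vertex therefore yields K_{4} as a minor, and since treewidth is minor-monotone, tw(G) ≥ tw(K_{4}) = 3. Therefore the treewidth is 3.

3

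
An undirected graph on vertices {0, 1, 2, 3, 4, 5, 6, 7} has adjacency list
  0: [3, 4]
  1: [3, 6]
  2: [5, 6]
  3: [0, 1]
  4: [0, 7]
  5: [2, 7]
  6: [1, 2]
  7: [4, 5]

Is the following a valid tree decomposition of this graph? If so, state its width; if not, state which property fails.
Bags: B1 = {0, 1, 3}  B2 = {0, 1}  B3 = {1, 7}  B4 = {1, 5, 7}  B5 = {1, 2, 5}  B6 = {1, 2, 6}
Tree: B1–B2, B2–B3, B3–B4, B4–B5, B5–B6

A tree decomposition must satisfy three properties: every vertex lies in some bag; for every edge, both endpoints lie together in some bag; and for every vertex, the bags containing it form a connected subtree. Here vertex 4 appears in no bag, so the decomposition is invalid.

No — vertex 4 appears in no bag.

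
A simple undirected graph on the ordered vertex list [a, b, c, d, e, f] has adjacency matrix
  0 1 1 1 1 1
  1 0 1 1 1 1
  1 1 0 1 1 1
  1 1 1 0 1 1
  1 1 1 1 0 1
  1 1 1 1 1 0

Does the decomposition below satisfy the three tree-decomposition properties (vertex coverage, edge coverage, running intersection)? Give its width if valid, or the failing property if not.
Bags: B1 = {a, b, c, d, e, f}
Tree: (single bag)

Every vertex of G appears in some bag (union = {a, b, c, d, e, f}); every edge is covered by a bag; and for each vertex v the set of bags containing v is connected in the bag tree. The decomposition is therefore valid. The largest bag has 6 vertices, so the width is 5.

Yes; width 5.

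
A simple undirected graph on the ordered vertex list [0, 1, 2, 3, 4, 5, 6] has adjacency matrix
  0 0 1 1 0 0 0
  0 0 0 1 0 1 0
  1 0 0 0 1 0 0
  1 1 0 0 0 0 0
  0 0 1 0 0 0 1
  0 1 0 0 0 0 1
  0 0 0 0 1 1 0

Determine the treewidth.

A width-2 tree decomposition is:
Bags: B1 = {2, 4, 6}  B2 = {2, 5, 6}  B3 = {1, 2, 5}  B4 = {1, 2, 3}  B5 = {0, 2, 3}
Tree: B1–B2, B2–B3, B3–B4, B4–B5
The largest bag has 3 vertices, giving width 2; this decomposition certifies tw(G) ≤ 2. Since 2–4–6–5–1–3–0–2 is a cycle in G, G is not acyclic. Forests are exactly the graphs of treewidth ≤ 1, so tw(G) ≥ 2. The upper and lower bounds meet at 2, so that is the treewidth.

2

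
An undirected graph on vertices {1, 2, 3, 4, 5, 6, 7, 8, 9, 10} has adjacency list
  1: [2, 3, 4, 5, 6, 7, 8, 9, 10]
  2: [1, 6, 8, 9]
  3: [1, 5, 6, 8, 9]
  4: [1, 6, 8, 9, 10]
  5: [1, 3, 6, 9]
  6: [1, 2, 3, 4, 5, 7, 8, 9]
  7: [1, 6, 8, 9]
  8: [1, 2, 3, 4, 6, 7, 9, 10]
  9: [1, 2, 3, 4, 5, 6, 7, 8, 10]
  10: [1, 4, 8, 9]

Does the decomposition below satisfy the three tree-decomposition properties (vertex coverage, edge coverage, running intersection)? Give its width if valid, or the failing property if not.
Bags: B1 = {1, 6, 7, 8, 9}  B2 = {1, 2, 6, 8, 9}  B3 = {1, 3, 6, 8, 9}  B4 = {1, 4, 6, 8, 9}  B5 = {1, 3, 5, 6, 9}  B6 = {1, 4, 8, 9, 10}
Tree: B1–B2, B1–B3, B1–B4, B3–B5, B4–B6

Vertex coverage: the bags together contain {1, 2, 3, 4, 5, 6, 7, 8, 9, 10}, the full vertex set. Edge coverage: each edge of G has both endpoints in at least one bag. Running intersection: for every vertex, the bags containing it form a connected subtree. All three properties hold, so this is a valid tree decomposition of width max|bag| − 1 = 4, and hence tw(G) ≤ 4.

Yes; width 4.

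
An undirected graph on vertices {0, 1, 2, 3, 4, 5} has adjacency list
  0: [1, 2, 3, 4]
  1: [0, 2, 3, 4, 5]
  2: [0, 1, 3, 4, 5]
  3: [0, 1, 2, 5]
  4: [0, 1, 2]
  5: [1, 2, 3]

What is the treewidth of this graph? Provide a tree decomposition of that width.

Treewidth 3.
Bags: B1 = {1, 2, 3, 5}  B2 = {0, 1, 2, 3}  B3 = {0, 1, 2, 4}
Tree: B1–B2, B2–B3

The largest bag has 4 vertices, giving width 3; this decomposition certifies tw(G) ≤ 3. For the lower bound, the 4 vertices {0, 1, 2, 3} are pairwise adjacent, and any tree decomposition puts a clique entirely inside one bag — forcing width ≥ 3. Therefore the treewidth is 3.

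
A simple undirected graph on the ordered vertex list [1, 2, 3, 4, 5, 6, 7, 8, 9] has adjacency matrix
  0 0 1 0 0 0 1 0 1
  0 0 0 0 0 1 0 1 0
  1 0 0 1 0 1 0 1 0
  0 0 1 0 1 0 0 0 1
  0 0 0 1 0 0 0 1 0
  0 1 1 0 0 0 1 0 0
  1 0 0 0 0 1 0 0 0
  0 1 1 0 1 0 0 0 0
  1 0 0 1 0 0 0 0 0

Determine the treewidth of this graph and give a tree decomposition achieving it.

Treewidth 3.
Bags: B1 = {1, 4, 5, 9}  B2 = {1, 3, 4, 5}  B3 = {1, 3, 5, 8}  B4 = {1, 3, 7, 8}  B5 = {3, 6, 7, 8}  B6 = {2, 6, 7, 8}
Tree: B1–B2, B2–B3, B3–B4, B4–B5, B5–B6

The largest bag has 4 vertices, giving width 3; this decomposition certifies tw(G) ≤ 3. For the lower bound: the 4 vertex sets {4,5,9}, {1}, {3}, {2,6,7,8} are disjoint, each induces a connected subgraph, and every pair is joined by at least one edge of G. Contracting each set to a single vertex therefore yields K_{4} as a minor, and since treewidth is minor-monotone, tw(G) ≥ tw(K_{4}) = 3. Therefore the treewidth is 3.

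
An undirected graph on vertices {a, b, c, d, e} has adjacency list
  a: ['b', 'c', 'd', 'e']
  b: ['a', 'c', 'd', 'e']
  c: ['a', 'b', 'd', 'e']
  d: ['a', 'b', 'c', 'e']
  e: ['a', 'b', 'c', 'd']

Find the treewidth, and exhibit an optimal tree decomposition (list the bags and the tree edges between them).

With just one bag of size 5, the width is 5 − 1 = 4, so tw(G) ≤ 4. On the other hand G contains the 5-clique {a, b, c, d, e}. A clique must lie in a single bag of any decomposition, so no decomposition can have width below 4. Hence tw(G) = 4 exactly.

Treewidth 4.
One optimal decomposition is:
Bags: B1 = {a, b, c, d, e}
Tree: (single bag)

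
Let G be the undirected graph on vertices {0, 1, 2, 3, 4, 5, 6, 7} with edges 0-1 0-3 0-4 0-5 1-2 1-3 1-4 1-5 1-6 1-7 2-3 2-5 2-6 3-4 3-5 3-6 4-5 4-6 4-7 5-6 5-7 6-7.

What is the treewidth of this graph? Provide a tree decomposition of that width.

Each bag holds 5 vertices, so the decomposition has width 4, which upper-bounds the treewidth. Conversely, {1, 2, 3, 5, 6} is a clique of size 5, and the vertices of any clique must share a bag in every tree decomposition; so some bag has ≥ 5 vertices and tw(G) ≥ 4. The upper and lower bounds meet at 4, so that is the treewidth.

Treewidth 4.
One optimal decomposition is:
Bags: B1 = {1, 4, 5, 6, 7}  B2 = {1, 3, 4, 5, 6}  B3 = {1, 2, 3, 5, 6}  B4 = {0, 1, 3, 4, 5}
Tree: B1–B2, B2–B3, B2–B4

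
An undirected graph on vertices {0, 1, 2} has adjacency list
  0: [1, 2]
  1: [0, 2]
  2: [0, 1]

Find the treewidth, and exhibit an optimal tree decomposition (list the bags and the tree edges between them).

Treewidth 2.
One optimal decomposition is:
Bags: B1 = {0, 1, 2}
Tree: (single bag)

With just one bag of size 3, the width is 3 − 1 = 2, so tw(G) ≤ 2. On the other hand G contains the 3-clique {0, 1, 2}. A clique must lie in a single bag of any decomposition, so no decomposition can have width below 2. Hence tw(G) = 2 exactly.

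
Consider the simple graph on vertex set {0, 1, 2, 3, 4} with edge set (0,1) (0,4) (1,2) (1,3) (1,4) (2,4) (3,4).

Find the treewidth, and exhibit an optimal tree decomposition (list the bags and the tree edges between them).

Each bag holds 3 vertices, so the decomposition has width 2, which upper-bounds the treewidth. On the other hand G contains the 3-clique {0, 1, 4}. A clique must lie in a single bag of any decomposition, so no decomposition can have width below 2. The upper and lower bounds meet at 2, so that is the treewidth.

Treewidth 2.
Bags: B1 = {1, 3, 4}  B2 = {0, 1, 4}  B3 = {1, 2, 4}
Tree: B1–B2, B1–B3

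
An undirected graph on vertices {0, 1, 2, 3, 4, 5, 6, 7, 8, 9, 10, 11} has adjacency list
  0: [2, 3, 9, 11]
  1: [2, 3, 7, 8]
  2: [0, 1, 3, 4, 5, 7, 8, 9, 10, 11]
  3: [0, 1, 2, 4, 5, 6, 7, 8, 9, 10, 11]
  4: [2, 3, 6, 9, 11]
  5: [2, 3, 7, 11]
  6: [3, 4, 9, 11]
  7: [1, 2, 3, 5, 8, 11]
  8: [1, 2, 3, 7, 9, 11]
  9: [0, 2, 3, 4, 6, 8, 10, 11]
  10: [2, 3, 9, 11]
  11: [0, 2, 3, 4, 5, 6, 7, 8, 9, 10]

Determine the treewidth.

A width-4 tree decomposition is:
Bags: B1 = {2, 3, 4, 9, 11}  B2 = {2, 3, 8, 9, 11}  B3 = {2, 3, 7, 8, 11}  B4 = {1, 2, 3, 7, 8}  B5 = {2, 3, 5, 7, 11}  B6 = {0, 2, 3, 9, 11}  B7 = {3, 4, 6, 9, 11}  B8 = {2, 3, 9, 10, 11}
Tree: B1–B2, B2–B3, B3–B4, B3–B5, B1–B6, B1–B7, B1–B8
Each bag holds 5 vertices, so the decomposition has width 4, which upper-bounds the treewidth. For the lower bound, the 5 vertices {1, 2, 3, 7, 8} are pairwise adjacent, and any tree decomposition puts a clique entirely inside one bag — forcing width ≥ 4. Hence tw(G) = 4 exactly.

4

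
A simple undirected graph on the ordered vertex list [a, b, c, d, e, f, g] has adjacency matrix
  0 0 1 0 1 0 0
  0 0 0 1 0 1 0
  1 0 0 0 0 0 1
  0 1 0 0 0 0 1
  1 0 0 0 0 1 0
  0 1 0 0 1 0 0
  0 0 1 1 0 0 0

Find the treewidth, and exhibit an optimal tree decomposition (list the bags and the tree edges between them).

The largest bag has 3 vertices, giving width 2; this decomposition certifies tw(G) ≤ 2. Since f–e–a–c–g–d–b–f is a cycle in G, G is not acyclic. Forests are exactly the graphs of treewidth ≤ 1, so tw(G) ≥ 2. Hence tw(G) = 2 exactly.

Treewidth 2.
One such decomposition:
Bags: B1 = {a, e, f}  B2 = {a, c, f}  B3 = {c, f, g}  B4 = {d, f, g}  B5 = {b, d, f}
Tree: B1–B2, B2–B3, B3–B4, B4–B5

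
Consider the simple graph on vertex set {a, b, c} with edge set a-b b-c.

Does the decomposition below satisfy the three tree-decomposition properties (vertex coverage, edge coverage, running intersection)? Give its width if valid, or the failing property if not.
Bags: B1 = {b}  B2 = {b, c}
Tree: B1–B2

No — vertex a appears in no bag.

A tree decomposition must satisfy three properties: every vertex lies in some bag; for every edge, both endpoints lie together in some bag; and for every vertex, the bags containing it form a connected subtree. Here vertex a appears in no bag, so the decomposition is invalid.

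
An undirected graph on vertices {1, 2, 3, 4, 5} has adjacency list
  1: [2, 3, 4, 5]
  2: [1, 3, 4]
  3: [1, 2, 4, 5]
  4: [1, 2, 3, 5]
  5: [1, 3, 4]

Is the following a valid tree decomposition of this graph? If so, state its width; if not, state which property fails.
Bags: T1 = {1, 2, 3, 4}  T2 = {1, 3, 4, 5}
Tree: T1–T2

Checking the three conditions: (i) the bags cover all of {1, 2, 3, 4, 5}; (ii) for each edge, some bag contains both endpoints; (iii) the bags containing any fixed vertex form a subtree. All hold, so the decomposition is valid with width 4 − 1 = 3.

Yes; width 3.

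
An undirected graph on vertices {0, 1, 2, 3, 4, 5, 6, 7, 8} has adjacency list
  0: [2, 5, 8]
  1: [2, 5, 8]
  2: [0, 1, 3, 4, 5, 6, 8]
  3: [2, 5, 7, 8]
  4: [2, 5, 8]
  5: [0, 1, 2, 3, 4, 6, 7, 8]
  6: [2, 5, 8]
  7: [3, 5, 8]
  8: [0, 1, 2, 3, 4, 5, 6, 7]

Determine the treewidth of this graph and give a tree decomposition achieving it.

Treewidth 3.
One such decomposition:
Bags: B1 = {2, 5, 6, 8}  B2 = {0, 2, 5, 8}  B3 = {2, 3, 5, 8}  B4 = {1, 2, 5, 8}  B5 = {2, 4, 5, 8}  B6 = {3, 5, 7, 8}
Tree: B1–B2, B1–B3, B1–B4, B4–B5, B3–B6

Each bag holds 4 vertices, so the decomposition has width 3, which upper-bounds the treewidth. Conversely, {0, 2, 5, 8} is a clique of size 4, and the vertices of any clique must share a bag in every tree decomposition; so some bag has ≥ 4 vertices and tw(G) ≥ 3. The upper and lower bounds meet at 3, so that is the treewidth.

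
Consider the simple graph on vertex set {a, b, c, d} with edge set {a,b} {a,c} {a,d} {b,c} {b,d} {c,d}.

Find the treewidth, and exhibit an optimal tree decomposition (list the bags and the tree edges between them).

Treewidth 3.
Bags: B1 = {a, b, c, d}
Tree: (single bag)

With just one bag of size 4, the width is 4 − 1 = 3, so tw(G) ≤ 3. On the other hand G contains the 4-clique {a, b, c, d}. A clique must lie in a single bag of any decomposition, so no decomposition can have width below 3. Therefore the treewidth is 3.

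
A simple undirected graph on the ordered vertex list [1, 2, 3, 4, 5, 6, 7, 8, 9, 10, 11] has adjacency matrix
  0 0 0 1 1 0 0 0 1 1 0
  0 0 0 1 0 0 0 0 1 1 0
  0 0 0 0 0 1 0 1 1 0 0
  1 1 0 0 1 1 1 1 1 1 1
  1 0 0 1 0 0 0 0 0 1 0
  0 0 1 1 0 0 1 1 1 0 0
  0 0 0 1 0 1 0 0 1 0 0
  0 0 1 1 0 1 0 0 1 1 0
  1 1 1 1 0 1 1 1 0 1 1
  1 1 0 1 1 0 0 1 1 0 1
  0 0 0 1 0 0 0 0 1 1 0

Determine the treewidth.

3

A width-3 tree decomposition is:
Bags: B1 = {4, 6, 8, 9}  B2 = {3, 6, 8, 9}  B3 = {4, 6, 7, 9}  B4 = {4, 8, 9, 10}  B5 = {2, 4, 9, 10}  B6 = {1, 4, 9, 10}  B7 = {4, 9, 10, 11}  B8 = {1, 4, 5, 10}
Tree: B1–B2, B1–B3, B1–B4, B4–B5, B5–B6, B4–B7, B6–B8
The largest bag has 4 vertices, giving width 3; this decomposition certifies tw(G) ≤ 3. Conversely, {3, 6, 8, 9} is a clique of size 4, and the vertices of any clique must share a bag in every tree decomposition; so some bag has ≥ 4 vertices and tw(G) ≥ 3. The upper and lower bounds meet at 3, so that is the treewidth.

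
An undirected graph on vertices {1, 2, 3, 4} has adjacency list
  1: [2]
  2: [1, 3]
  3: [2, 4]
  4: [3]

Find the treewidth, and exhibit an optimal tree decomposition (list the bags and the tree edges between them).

Treewidth 1.
One optimal decomposition is:
Bags: B1 = {3, 4}  B2 = {2, 3}  B3 = {1, 2}
Tree: B1–B2, B2–B3

Every bag has size at most 2, so the width is 2 − 1 = 1 and tw(G) ≤ 1. Any graph with an edge has treewidth ≥ 1, and G has the edge 4–3. Hence tw(G) = 1 exactly.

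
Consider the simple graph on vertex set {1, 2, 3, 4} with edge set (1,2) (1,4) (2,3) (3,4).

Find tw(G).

2

A width-2 tree decomposition is:
Bags: B1 = {1, 2, 3}  B2 = {1, 3, 4}
Tree: B1–B2
The largest bag has 3 vertices, giving width 2; this decomposition certifies tw(G) ≤ 2. For the lower bound, G contains the cycle 3–2–1–4–3, so G is not a forest; only forests have treewidth ≤ 1, hence tw(G) ≥ 2. Therefore the treewidth is 2.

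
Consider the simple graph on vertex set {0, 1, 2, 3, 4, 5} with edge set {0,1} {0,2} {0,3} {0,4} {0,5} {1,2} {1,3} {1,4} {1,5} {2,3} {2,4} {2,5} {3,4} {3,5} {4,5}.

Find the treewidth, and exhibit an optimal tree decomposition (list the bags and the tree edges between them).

Treewidth 5.
Bags: B1 = {0, 1, 2, 3, 4, 5}
Tree: (single bag)

A single bag containing all 6 vertices is trivially a valid decomposition of width 5. Conversely, {0, 1, 2, 3, 4, 5} is a clique of size 6, and the vertices of any clique must share a bag in every tree decomposition; so some bag has ≥ 6 vertices and tw(G) ≥ 5. Hence tw(G) = 5 exactly.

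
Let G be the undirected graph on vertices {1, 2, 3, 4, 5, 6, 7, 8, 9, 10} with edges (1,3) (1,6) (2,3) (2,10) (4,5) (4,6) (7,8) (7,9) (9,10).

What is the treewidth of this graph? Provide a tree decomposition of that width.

Each bag holds 2 vertices, so the decomposition has width 1, which upper-bounds the treewidth. G has an edge, so its treewidth is at least 1. Hence tw(G) = 1 exactly.

Treewidth 1.
One optimal decomposition is:
Bags: B1 = {7, 8}  B2 = {7, 9}  B3 = {9, 10}  B4 = {2, 10}  B5 = {2, 3}  B6 = {1, 3}  B7 = {1, 6}  B8 = {4, 6}  B9 = {4, 5}
Tree: B1–B2, B2–B3, B3–B4, B4–B5, B5–B6, B6–B7, B7–B8, B8–B9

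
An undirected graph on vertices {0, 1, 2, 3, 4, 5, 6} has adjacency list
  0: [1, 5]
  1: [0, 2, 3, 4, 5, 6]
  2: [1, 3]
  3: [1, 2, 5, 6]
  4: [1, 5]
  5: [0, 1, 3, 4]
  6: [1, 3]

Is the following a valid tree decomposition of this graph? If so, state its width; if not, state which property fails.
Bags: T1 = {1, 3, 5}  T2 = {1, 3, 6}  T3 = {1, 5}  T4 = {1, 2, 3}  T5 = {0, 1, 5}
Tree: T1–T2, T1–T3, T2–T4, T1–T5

A tree decomposition must satisfy three properties: every vertex lies in some bag; for every edge, both endpoints lie together in some bag; and for every vertex, the bags containing it form a connected subtree. Here vertex 4 appears in no bag, so the decomposition is invalid.

No — vertex 4 appears in no bag.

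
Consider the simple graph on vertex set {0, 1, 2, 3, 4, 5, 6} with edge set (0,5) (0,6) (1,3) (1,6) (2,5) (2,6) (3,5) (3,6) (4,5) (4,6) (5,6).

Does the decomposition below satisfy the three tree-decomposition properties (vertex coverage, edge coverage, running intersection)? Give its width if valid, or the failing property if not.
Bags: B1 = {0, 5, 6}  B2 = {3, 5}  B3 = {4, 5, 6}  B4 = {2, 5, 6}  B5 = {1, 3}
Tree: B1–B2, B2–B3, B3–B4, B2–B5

A tree decomposition must satisfy three properties: every vertex lies in some bag; for every edge, both endpoints lie together in some bag; and for every vertex, the bags containing it form a connected subtree. Here edge (6,3) lies in no bag, so the decomposition is invalid.

No — edge (6,3) lies in no bag.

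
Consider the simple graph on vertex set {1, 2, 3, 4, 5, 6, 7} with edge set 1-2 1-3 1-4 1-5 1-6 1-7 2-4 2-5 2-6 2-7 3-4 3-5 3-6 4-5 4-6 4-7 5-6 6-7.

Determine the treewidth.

4

A width-4 tree decomposition is:
Bags: B1 = {1, 2, 4, 5, 6}  B2 = {1, 2, 4, 6, 7}  B3 = {1, 3, 4, 5, 6}
Tree: B1–B2, B1–B3
Each bag holds 5 vertices, so the decomposition has width 4, which upper-bounds the treewidth. For the lower bound, the 5 vertices {1, 2, 4, 5, 6} are pairwise adjacent, and any tree decomposition puts a clique entirely inside one bag — forcing width ≥ 4. Combining the bounds, tw(G) = 4.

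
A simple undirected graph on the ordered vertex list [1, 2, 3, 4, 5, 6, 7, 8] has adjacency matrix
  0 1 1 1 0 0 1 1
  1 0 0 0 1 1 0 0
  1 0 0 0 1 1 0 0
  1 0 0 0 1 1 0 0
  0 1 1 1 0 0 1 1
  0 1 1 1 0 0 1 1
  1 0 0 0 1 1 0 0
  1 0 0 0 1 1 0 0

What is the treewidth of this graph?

3

A width-3 tree decomposition is:
Bags: B1 = {1, 5, 6, 8}  B2 = {1, 2, 5, 6}  B3 = {1, 4, 5, 6}  B4 = {1, 3, 5, 6}  B5 = {1, 5, 6, 7}
Tree: B1–B2, B2–B3, B3–B4, B4–B5
Every bag has size at most 4, so the width is 4 − 1 = 3 and tw(G) ≤ 3. For the lower bound: the 4 vertex sets {1,8}, {2,6}, {5}, {4} are disjoint, each induces a connected subgraph, and every pair is joined by at least one edge of G. Contracting each set to a single vertex therefore yields K_{4} as a minor, and since treewidth is minor-monotone, tw(G) ≥ tw(K_{4}) = 3. Hence tw(G) = 3 exactly.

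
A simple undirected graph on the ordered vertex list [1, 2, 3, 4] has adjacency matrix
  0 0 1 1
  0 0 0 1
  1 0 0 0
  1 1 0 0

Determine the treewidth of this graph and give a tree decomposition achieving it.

Every bag has size at most 2, so the width is 2 − 1 = 1 and tw(G) ≤ 1. G has an edge, so its treewidth is at least 1. Combining the bounds, tw(G) = 1.

Treewidth 1.
Bags: B1 = {1, 3}  B2 = {1, 4}  B3 = {2, 4}
Tree: B1–B2, B2–B3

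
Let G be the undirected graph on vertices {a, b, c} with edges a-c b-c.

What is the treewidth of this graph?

1

A width-1 tree decomposition is:
Bags: B1 = {a, c}  B2 = {b, c}
Tree: B1–B2
Every bag has size at most 2, so the width is 2 − 1 = 1 and tw(G) ≤ 1. Since G has at least one edge (e.g. a–c), it is not an edgeless graph, so tw(G) ≥ 1. The upper and lower bounds meet at 1, so that is the treewidth.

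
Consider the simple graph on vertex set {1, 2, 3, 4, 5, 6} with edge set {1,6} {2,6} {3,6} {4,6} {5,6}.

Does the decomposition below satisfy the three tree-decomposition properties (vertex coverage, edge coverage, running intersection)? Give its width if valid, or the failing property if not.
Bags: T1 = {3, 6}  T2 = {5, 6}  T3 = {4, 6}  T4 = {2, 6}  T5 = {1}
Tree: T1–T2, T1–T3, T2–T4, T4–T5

A tree decomposition must satisfy three properties: every vertex lies in some bag; for every edge, both endpoints lie together in some bag; and for every vertex, the bags containing it form a connected subtree. Here edge (6,1) lies in no bag, so the decomposition is invalid.

No — edge (6,1) lies in no bag.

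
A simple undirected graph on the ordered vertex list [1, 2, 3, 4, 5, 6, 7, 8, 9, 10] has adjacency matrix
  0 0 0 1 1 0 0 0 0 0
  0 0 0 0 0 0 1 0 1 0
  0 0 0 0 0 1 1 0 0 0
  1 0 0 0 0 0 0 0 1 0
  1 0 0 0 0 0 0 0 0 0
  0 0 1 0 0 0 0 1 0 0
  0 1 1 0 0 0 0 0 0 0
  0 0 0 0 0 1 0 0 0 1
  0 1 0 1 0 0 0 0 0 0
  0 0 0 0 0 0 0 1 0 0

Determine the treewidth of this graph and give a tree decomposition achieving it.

Each bag holds 2 vertices, so the decomposition has width 1, which upper-bounds the treewidth. Since G has at least one edge (e.g. 5–1), it is not an edgeless graph, so tw(G) ≥ 1. Therefore the treewidth is 1.

Treewidth 1.
One such decomposition:
Bags: B1 = {1, 5}  B2 = {1, 4}  B3 = {4, 9}  B4 = {2, 9}  B5 = {2, 7}  B6 = {3, 7}  B7 = {3, 6}  B8 = {6, 8}  B9 = {8, 10}
Tree: B1–B2, B2–B3, B3–B4, B4–B5, B5–B6, B6–B7, B7–B8, B8–B9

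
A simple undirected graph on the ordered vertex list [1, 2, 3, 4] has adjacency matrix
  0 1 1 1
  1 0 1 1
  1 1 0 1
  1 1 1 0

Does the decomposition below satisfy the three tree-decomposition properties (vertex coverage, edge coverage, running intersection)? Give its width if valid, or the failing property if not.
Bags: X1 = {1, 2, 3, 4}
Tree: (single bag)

Yes; width 3.

Vertex coverage: the bags together contain {1, 2, 3, 4}, the full vertex set. Edge coverage: each edge of G has both endpoints in at least one bag. Running intersection: for every vertex, the bags containing it form a connected subtree. All three properties hold, so this is a valid tree decomposition of width max|bag| − 1 = 3, and hence tw(G) ≤ 3.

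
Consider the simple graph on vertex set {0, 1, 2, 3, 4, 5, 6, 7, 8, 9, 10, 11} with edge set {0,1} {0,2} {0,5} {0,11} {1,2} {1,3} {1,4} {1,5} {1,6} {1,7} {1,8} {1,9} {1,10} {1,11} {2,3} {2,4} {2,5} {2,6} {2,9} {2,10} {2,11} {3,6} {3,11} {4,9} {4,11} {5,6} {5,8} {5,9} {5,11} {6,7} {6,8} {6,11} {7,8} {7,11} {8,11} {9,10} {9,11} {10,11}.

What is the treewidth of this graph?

A width-4 tree decomposition is:
Bags: B1 = {0, 1, 2, 5, 11}  B2 = {1, 2, 5, 6, 11}  B3 = {1, 5, 6, 8, 11}  B4 = {1, 6, 7, 8, 11}  B5 = {1, 2, 3, 6, 11}  B6 = {1, 2, 5, 9, 11}  B7 = {1, 2, 4, 9, 11}  B8 = {1, 2, 9, 10, 11}
Tree: B1–B2, B2–B3, B3–B4, B2–B5, B2–B6, B6–B7, B7–B8
Each bag holds 5 vertices, so the decomposition has width 4, which upper-bounds the treewidth. On the other hand G contains the 5-clique {1, 5, 6, 8, 11}. A clique must lie in a single bag of any decomposition, so no decomposition can have width below 4. Therefore the treewidth is 4.

4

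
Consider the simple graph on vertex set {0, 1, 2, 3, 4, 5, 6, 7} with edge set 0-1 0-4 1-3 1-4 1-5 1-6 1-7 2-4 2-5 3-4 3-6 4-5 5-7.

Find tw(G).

A width-2 tree decomposition is:
Bags: B1 = {1, 4, 5}  B2 = {1, 3, 4}  B3 = {0, 1, 4}  B4 = {2, 4, 5}  B5 = {1, 5, 7}  B6 = {1, 3, 6}
Tree: B1–B2, B2–B3, B1–B4, B1–B5, B2–B6
Every bag has size at most 3, so the width is 3 − 1 = 2 and tw(G) ≤ 2. On the other hand G contains the 3-clique {0, 1, 4}. A clique must lie in a single bag of any decomposition, so no decomposition can have width below 2. Hence tw(G) = 2 exactly.

2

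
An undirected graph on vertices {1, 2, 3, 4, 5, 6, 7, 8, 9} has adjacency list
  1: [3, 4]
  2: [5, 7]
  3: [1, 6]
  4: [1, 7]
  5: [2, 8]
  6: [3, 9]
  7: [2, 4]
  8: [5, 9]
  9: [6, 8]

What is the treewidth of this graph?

A width-2 tree decomposition is:
Bags: B1 = {1, 4, 7}  B2 = {1, 3, 7}  B3 = {3, 6, 7}  B4 = {6, 7, 9}  B5 = {7, 8, 9}  B6 = {5, 7, 8}  B7 = {2, 5, 7}
Tree: B1–B2, B2–B3, B3–B4, B4–B5, B5–B6, B6–B7
Each bag holds 3 vertices, so the decomposition has width 2, which upper-bounds the treewidth. Since 7–4–1–3–6–9–8–5–2–7 is a cycle in G, G is not acyclic. Forests are exactly the graphs of treewidth ≤ 1, so tw(G) ≥ 2. Combining the bounds, tw(G) = 2.

2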